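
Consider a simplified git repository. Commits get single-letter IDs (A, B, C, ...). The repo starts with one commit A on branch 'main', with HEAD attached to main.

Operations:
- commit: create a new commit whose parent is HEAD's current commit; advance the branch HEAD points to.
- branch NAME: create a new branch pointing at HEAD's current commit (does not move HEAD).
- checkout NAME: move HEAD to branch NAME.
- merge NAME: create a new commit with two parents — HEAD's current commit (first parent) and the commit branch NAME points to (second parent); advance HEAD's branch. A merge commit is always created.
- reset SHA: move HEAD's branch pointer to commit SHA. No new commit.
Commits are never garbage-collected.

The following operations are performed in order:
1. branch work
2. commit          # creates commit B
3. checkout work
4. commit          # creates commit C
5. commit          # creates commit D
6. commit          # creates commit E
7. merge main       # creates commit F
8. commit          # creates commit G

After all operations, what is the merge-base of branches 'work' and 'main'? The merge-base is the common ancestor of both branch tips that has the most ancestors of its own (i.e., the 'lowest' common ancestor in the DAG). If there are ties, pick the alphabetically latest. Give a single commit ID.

After op 1 (branch): HEAD=main@A [main=A work=A]
After op 2 (commit): HEAD=main@B [main=B work=A]
After op 3 (checkout): HEAD=work@A [main=B work=A]
After op 4 (commit): HEAD=work@C [main=B work=C]
After op 5 (commit): HEAD=work@D [main=B work=D]
After op 6 (commit): HEAD=work@E [main=B work=E]
After op 7 (merge): HEAD=work@F [main=B work=F]
After op 8 (commit): HEAD=work@G [main=B work=G]
ancestors(work=G): ['A', 'B', 'C', 'D', 'E', 'F', 'G']
ancestors(main=B): ['A', 'B']
common: ['A', 'B']

Answer: B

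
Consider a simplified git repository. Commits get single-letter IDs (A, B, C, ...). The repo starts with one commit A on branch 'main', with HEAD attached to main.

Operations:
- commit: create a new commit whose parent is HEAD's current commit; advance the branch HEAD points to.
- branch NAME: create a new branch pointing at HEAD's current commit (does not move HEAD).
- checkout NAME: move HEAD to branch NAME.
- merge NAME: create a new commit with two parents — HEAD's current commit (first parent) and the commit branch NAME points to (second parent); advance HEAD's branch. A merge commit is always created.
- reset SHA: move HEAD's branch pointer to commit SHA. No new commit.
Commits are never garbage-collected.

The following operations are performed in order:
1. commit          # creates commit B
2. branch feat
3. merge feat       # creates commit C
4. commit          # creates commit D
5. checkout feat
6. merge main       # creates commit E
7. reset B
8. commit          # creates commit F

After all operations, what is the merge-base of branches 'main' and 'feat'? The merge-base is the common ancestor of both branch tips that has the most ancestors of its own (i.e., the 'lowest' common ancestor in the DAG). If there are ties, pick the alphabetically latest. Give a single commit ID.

Answer: B

Derivation:
After op 1 (commit): HEAD=main@B [main=B]
After op 2 (branch): HEAD=main@B [feat=B main=B]
After op 3 (merge): HEAD=main@C [feat=B main=C]
After op 4 (commit): HEAD=main@D [feat=B main=D]
After op 5 (checkout): HEAD=feat@B [feat=B main=D]
After op 6 (merge): HEAD=feat@E [feat=E main=D]
After op 7 (reset): HEAD=feat@B [feat=B main=D]
After op 8 (commit): HEAD=feat@F [feat=F main=D]
ancestors(main=D): ['A', 'B', 'C', 'D']
ancestors(feat=F): ['A', 'B', 'F']
common: ['A', 'B']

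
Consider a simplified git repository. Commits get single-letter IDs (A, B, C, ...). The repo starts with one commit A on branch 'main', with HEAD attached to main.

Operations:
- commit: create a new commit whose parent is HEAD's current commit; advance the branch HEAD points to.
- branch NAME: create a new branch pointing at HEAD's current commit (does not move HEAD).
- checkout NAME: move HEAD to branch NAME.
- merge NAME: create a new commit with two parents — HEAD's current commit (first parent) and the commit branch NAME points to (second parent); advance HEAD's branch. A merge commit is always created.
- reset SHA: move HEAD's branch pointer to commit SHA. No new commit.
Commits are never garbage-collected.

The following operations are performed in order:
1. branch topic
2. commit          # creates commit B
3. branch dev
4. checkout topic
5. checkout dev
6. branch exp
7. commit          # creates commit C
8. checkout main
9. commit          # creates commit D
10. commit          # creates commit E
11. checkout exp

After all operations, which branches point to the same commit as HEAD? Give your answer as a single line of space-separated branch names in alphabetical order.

Answer: exp

Derivation:
After op 1 (branch): HEAD=main@A [main=A topic=A]
After op 2 (commit): HEAD=main@B [main=B topic=A]
After op 3 (branch): HEAD=main@B [dev=B main=B topic=A]
After op 4 (checkout): HEAD=topic@A [dev=B main=B topic=A]
After op 5 (checkout): HEAD=dev@B [dev=B main=B topic=A]
After op 6 (branch): HEAD=dev@B [dev=B exp=B main=B topic=A]
After op 7 (commit): HEAD=dev@C [dev=C exp=B main=B topic=A]
After op 8 (checkout): HEAD=main@B [dev=C exp=B main=B topic=A]
After op 9 (commit): HEAD=main@D [dev=C exp=B main=D topic=A]
After op 10 (commit): HEAD=main@E [dev=C exp=B main=E topic=A]
After op 11 (checkout): HEAD=exp@B [dev=C exp=B main=E topic=A]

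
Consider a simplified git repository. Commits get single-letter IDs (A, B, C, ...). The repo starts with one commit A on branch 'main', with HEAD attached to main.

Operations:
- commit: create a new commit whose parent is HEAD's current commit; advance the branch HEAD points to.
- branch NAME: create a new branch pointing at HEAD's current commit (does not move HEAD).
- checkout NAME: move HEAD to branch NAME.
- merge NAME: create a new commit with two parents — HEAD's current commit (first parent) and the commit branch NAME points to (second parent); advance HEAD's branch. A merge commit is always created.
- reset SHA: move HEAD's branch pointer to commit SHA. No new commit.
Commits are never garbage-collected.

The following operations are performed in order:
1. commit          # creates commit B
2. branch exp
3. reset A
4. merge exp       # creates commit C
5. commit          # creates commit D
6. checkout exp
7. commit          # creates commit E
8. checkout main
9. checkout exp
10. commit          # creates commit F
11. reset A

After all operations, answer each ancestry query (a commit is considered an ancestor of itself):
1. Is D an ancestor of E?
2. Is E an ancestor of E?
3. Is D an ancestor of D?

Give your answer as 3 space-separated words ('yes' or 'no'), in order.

Answer: no yes yes

Derivation:
After op 1 (commit): HEAD=main@B [main=B]
After op 2 (branch): HEAD=main@B [exp=B main=B]
After op 3 (reset): HEAD=main@A [exp=B main=A]
After op 4 (merge): HEAD=main@C [exp=B main=C]
After op 5 (commit): HEAD=main@D [exp=B main=D]
After op 6 (checkout): HEAD=exp@B [exp=B main=D]
After op 7 (commit): HEAD=exp@E [exp=E main=D]
After op 8 (checkout): HEAD=main@D [exp=E main=D]
After op 9 (checkout): HEAD=exp@E [exp=E main=D]
After op 10 (commit): HEAD=exp@F [exp=F main=D]
After op 11 (reset): HEAD=exp@A [exp=A main=D]
ancestors(E) = {A,B,E}; D in? no
ancestors(E) = {A,B,E}; E in? yes
ancestors(D) = {A,B,C,D}; D in? yes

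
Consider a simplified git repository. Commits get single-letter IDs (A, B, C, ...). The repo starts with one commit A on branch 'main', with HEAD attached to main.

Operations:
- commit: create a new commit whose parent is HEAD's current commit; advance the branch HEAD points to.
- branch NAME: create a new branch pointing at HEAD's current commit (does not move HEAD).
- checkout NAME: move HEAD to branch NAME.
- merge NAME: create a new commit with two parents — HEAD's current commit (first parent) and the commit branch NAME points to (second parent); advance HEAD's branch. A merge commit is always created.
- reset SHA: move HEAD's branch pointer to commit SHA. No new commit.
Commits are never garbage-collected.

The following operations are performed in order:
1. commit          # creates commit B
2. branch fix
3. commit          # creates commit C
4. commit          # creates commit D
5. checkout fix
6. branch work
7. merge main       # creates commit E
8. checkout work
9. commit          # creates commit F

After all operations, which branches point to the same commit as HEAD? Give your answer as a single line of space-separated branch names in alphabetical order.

Answer: work

Derivation:
After op 1 (commit): HEAD=main@B [main=B]
After op 2 (branch): HEAD=main@B [fix=B main=B]
After op 3 (commit): HEAD=main@C [fix=B main=C]
After op 4 (commit): HEAD=main@D [fix=B main=D]
After op 5 (checkout): HEAD=fix@B [fix=B main=D]
After op 6 (branch): HEAD=fix@B [fix=B main=D work=B]
After op 7 (merge): HEAD=fix@E [fix=E main=D work=B]
After op 8 (checkout): HEAD=work@B [fix=E main=D work=B]
After op 9 (commit): HEAD=work@F [fix=E main=D work=F]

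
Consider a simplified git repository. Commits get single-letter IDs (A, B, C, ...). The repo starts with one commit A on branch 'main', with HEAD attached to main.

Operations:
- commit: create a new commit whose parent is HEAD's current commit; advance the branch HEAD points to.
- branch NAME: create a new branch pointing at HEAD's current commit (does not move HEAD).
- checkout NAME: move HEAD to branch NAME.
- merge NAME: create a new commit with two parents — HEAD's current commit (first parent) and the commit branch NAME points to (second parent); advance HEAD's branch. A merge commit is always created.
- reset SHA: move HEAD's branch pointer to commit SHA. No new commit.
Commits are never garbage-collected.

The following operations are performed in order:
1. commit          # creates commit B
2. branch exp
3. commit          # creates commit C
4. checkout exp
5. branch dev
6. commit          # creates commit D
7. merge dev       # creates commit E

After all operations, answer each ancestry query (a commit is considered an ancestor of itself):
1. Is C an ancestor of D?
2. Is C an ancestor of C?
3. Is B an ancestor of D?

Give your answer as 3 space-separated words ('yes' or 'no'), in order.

After op 1 (commit): HEAD=main@B [main=B]
After op 2 (branch): HEAD=main@B [exp=B main=B]
After op 3 (commit): HEAD=main@C [exp=B main=C]
After op 4 (checkout): HEAD=exp@B [exp=B main=C]
After op 5 (branch): HEAD=exp@B [dev=B exp=B main=C]
After op 6 (commit): HEAD=exp@D [dev=B exp=D main=C]
After op 7 (merge): HEAD=exp@E [dev=B exp=E main=C]
ancestors(D) = {A,B,D}; C in? no
ancestors(C) = {A,B,C}; C in? yes
ancestors(D) = {A,B,D}; B in? yes

Answer: no yes yes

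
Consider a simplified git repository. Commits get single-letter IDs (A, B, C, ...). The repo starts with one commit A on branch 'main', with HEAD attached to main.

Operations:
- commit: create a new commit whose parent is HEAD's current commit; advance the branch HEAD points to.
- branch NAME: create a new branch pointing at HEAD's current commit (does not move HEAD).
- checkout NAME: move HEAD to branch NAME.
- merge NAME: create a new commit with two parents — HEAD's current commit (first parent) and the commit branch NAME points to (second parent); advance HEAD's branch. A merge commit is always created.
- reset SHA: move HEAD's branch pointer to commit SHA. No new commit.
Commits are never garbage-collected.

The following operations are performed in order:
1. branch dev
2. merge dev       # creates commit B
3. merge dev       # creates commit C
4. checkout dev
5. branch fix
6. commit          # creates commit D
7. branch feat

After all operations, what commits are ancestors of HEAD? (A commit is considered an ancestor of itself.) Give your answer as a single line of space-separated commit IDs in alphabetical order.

Answer: A D

Derivation:
After op 1 (branch): HEAD=main@A [dev=A main=A]
After op 2 (merge): HEAD=main@B [dev=A main=B]
After op 3 (merge): HEAD=main@C [dev=A main=C]
After op 4 (checkout): HEAD=dev@A [dev=A main=C]
After op 5 (branch): HEAD=dev@A [dev=A fix=A main=C]
After op 6 (commit): HEAD=dev@D [dev=D fix=A main=C]
After op 7 (branch): HEAD=dev@D [dev=D feat=D fix=A main=C]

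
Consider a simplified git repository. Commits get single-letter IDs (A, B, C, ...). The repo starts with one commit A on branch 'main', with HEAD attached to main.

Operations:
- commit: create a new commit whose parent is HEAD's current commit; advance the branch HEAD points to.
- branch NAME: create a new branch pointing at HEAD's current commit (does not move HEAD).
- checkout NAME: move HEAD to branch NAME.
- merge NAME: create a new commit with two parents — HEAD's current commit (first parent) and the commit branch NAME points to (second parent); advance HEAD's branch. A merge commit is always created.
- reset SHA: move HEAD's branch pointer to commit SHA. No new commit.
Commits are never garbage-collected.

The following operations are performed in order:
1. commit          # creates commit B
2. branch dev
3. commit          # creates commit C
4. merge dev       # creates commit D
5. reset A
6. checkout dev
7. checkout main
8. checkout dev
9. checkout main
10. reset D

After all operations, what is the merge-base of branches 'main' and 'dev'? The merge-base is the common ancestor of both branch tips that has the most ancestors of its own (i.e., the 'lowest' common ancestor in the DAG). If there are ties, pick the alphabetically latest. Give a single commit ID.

Answer: B

Derivation:
After op 1 (commit): HEAD=main@B [main=B]
After op 2 (branch): HEAD=main@B [dev=B main=B]
After op 3 (commit): HEAD=main@C [dev=B main=C]
After op 4 (merge): HEAD=main@D [dev=B main=D]
After op 5 (reset): HEAD=main@A [dev=B main=A]
After op 6 (checkout): HEAD=dev@B [dev=B main=A]
After op 7 (checkout): HEAD=main@A [dev=B main=A]
After op 8 (checkout): HEAD=dev@B [dev=B main=A]
After op 9 (checkout): HEAD=main@A [dev=B main=A]
After op 10 (reset): HEAD=main@D [dev=B main=D]
ancestors(main=D): ['A', 'B', 'C', 'D']
ancestors(dev=B): ['A', 'B']
common: ['A', 'B']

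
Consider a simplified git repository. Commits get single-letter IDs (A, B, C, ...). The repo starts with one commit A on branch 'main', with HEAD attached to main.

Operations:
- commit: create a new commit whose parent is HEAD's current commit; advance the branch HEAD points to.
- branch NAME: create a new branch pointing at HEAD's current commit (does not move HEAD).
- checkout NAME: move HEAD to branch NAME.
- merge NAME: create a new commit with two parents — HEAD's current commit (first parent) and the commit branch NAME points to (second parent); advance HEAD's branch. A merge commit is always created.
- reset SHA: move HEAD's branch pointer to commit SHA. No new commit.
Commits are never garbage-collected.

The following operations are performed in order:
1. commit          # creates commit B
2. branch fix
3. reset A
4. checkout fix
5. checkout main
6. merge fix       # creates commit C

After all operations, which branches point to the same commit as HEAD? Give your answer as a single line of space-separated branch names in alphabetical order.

After op 1 (commit): HEAD=main@B [main=B]
After op 2 (branch): HEAD=main@B [fix=B main=B]
After op 3 (reset): HEAD=main@A [fix=B main=A]
After op 4 (checkout): HEAD=fix@B [fix=B main=A]
After op 5 (checkout): HEAD=main@A [fix=B main=A]
After op 6 (merge): HEAD=main@C [fix=B main=C]

Answer: main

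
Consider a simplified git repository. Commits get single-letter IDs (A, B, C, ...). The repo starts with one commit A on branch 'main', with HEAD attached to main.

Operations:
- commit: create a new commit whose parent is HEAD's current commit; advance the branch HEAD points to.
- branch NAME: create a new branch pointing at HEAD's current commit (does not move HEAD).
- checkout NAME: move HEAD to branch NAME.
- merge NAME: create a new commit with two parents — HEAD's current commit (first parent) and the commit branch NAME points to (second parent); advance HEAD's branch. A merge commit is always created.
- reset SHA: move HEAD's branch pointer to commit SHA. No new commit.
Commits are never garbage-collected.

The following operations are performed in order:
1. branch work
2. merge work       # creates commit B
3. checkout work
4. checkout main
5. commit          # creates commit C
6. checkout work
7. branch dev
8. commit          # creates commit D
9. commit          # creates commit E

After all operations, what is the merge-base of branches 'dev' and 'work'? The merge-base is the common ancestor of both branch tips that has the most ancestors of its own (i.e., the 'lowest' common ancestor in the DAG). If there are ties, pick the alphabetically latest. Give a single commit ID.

After op 1 (branch): HEAD=main@A [main=A work=A]
After op 2 (merge): HEAD=main@B [main=B work=A]
After op 3 (checkout): HEAD=work@A [main=B work=A]
After op 4 (checkout): HEAD=main@B [main=B work=A]
After op 5 (commit): HEAD=main@C [main=C work=A]
After op 6 (checkout): HEAD=work@A [main=C work=A]
After op 7 (branch): HEAD=work@A [dev=A main=C work=A]
After op 8 (commit): HEAD=work@D [dev=A main=C work=D]
After op 9 (commit): HEAD=work@E [dev=A main=C work=E]
ancestors(dev=A): ['A']
ancestors(work=E): ['A', 'D', 'E']
common: ['A']

Answer: A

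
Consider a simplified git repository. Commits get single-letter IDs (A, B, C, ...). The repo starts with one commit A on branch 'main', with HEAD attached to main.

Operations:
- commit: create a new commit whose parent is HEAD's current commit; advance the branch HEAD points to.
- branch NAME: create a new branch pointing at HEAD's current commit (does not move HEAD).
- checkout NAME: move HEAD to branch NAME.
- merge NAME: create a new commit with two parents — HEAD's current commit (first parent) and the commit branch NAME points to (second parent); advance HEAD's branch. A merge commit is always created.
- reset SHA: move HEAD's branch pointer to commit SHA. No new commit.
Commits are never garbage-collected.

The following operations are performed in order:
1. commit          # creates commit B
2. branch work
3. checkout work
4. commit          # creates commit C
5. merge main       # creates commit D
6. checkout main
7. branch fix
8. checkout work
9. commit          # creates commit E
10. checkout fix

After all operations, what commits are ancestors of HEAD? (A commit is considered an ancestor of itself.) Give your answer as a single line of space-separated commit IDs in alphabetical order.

After op 1 (commit): HEAD=main@B [main=B]
After op 2 (branch): HEAD=main@B [main=B work=B]
After op 3 (checkout): HEAD=work@B [main=B work=B]
After op 4 (commit): HEAD=work@C [main=B work=C]
After op 5 (merge): HEAD=work@D [main=B work=D]
After op 6 (checkout): HEAD=main@B [main=B work=D]
After op 7 (branch): HEAD=main@B [fix=B main=B work=D]
After op 8 (checkout): HEAD=work@D [fix=B main=B work=D]
After op 9 (commit): HEAD=work@E [fix=B main=B work=E]
After op 10 (checkout): HEAD=fix@B [fix=B main=B work=E]

Answer: A B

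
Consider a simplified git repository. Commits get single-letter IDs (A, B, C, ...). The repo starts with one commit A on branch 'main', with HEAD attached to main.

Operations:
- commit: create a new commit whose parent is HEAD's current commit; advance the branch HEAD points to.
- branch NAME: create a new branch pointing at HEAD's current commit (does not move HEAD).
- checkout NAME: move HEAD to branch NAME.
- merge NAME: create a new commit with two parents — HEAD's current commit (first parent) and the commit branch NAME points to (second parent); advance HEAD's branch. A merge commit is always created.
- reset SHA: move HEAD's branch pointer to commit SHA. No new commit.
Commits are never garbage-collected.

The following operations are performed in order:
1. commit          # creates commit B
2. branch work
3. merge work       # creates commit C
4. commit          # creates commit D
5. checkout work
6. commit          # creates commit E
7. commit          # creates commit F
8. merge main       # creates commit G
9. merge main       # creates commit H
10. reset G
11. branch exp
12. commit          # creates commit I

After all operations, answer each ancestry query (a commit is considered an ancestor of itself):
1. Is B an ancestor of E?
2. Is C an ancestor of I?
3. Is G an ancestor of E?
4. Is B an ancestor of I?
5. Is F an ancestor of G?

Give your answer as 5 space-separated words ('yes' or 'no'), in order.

Answer: yes yes no yes yes

Derivation:
After op 1 (commit): HEAD=main@B [main=B]
After op 2 (branch): HEAD=main@B [main=B work=B]
After op 3 (merge): HEAD=main@C [main=C work=B]
After op 4 (commit): HEAD=main@D [main=D work=B]
After op 5 (checkout): HEAD=work@B [main=D work=B]
After op 6 (commit): HEAD=work@E [main=D work=E]
After op 7 (commit): HEAD=work@F [main=D work=F]
After op 8 (merge): HEAD=work@G [main=D work=G]
After op 9 (merge): HEAD=work@H [main=D work=H]
After op 10 (reset): HEAD=work@G [main=D work=G]
After op 11 (branch): HEAD=work@G [exp=G main=D work=G]
After op 12 (commit): HEAD=work@I [exp=G main=D work=I]
ancestors(E) = {A,B,E}; B in? yes
ancestors(I) = {A,B,C,D,E,F,G,I}; C in? yes
ancestors(E) = {A,B,E}; G in? no
ancestors(I) = {A,B,C,D,E,F,G,I}; B in? yes
ancestors(G) = {A,B,C,D,E,F,G}; F in? yes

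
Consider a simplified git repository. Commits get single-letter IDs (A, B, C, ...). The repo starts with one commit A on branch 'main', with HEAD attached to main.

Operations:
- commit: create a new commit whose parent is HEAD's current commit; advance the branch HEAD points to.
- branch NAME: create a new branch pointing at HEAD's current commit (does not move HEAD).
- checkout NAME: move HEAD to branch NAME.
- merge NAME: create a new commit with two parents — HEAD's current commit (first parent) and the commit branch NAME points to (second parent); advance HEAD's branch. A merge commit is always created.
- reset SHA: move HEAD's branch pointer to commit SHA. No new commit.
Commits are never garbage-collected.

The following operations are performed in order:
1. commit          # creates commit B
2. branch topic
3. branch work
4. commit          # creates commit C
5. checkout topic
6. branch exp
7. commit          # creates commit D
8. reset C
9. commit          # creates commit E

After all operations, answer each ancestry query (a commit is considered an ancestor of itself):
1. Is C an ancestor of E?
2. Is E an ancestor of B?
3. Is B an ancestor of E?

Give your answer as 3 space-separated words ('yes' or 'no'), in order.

Answer: yes no yes

Derivation:
After op 1 (commit): HEAD=main@B [main=B]
After op 2 (branch): HEAD=main@B [main=B topic=B]
After op 3 (branch): HEAD=main@B [main=B topic=B work=B]
After op 4 (commit): HEAD=main@C [main=C topic=B work=B]
After op 5 (checkout): HEAD=topic@B [main=C topic=B work=B]
After op 6 (branch): HEAD=topic@B [exp=B main=C topic=B work=B]
After op 7 (commit): HEAD=topic@D [exp=B main=C topic=D work=B]
After op 8 (reset): HEAD=topic@C [exp=B main=C topic=C work=B]
After op 9 (commit): HEAD=topic@E [exp=B main=C topic=E work=B]
ancestors(E) = {A,B,C,E}; C in? yes
ancestors(B) = {A,B}; E in? no
ancestors(E) = {A,B,C,E}; B in? yes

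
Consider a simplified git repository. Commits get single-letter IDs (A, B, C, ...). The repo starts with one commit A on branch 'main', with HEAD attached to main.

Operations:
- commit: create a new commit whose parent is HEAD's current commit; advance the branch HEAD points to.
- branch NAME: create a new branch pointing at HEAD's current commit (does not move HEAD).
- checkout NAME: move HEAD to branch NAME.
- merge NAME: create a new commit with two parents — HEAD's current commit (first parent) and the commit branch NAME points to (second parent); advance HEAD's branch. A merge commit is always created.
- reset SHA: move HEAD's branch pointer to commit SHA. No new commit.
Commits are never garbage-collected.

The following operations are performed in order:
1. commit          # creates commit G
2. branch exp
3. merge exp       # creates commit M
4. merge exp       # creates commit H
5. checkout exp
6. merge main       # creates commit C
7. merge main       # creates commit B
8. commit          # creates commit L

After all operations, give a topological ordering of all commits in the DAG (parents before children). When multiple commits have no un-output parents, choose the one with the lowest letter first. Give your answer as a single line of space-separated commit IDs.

After op 1 (commit): HEAD=main@G [main=G]
After op 2 (branch): HEAD=main@G [exp=G main=G]
After op 3 (merge): HEAD=main@M [exp=G main=M]
After op 4 (merge): HEAD=main@H [exp=G main=H]
After op 5 (checkout): HEAD=exp@G [exp=G main=H]
After op 6 (merge): HEAD=exp@C [exp=C main=H]
After op 7 (merge): HEAD=exp@B [exp=B main=H]
After op 8 (commit): HEAD=exp@L [exp=L main=H]
commit A: parents=[]
commit B: parents=['C', 'H']
commit C: parents=['G', 'H']
commit G: parents=['A']
commit H: parents=['M', 'G']
commit L: parents=['B']
commit M: parents=['G', 'G']

Answer: A G M H C B L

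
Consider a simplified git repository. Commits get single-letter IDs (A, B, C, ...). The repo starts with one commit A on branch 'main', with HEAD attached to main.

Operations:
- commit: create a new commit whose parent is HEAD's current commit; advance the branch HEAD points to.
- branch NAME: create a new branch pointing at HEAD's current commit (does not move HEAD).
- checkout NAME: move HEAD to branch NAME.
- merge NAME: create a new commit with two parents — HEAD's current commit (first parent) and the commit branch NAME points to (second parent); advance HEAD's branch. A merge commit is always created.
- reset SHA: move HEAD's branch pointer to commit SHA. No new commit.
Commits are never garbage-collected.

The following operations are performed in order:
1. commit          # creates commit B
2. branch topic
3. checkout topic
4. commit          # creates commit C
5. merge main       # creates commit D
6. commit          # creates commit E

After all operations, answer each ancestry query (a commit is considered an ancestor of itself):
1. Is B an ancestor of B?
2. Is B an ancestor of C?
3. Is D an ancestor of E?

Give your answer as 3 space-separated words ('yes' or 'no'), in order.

Answer: yes yes yes

Derivation:
After op 1 (commit): HEAD=main@B [main=B]
After op 2 (branch): HEAD=main@B [main=B topic=B]
After op 3 (checkout): HEAD=topic@B [main=B topic=B]
After op 4 (commit): HEAD=topic@C [main=B topic=C]
After op 5 (merge): HEAD=topic@D [main=B topic=D]
After op 6 (commit): HEAD=topic@E [main=B topic=E]
ancestors(B) = {A,B}; B in? yes
ancestors(C) = {A,B,C}; B in? yes
ancestors(E) = {A,B,C,D,E}; D in? yes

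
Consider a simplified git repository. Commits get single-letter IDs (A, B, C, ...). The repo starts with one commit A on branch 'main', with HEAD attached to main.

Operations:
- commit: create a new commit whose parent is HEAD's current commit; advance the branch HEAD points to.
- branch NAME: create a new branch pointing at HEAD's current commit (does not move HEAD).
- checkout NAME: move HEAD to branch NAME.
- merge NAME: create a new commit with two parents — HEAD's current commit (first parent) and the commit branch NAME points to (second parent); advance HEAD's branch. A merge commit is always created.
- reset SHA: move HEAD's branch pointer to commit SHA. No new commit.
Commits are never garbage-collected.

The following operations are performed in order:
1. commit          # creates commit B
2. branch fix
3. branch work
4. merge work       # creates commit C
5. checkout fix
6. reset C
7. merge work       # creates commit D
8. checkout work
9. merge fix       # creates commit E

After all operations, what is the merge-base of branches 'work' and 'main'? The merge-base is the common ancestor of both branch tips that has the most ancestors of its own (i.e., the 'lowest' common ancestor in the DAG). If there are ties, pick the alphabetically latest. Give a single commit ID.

After op 1 (commit): HEAD=main@B [main=B]
After op 2 (branch): HEAD=main@B [fix=B main=B]
After op 3 (branch): HEAD=main@B [fix=B main=B work=B]
After op 4 (merge): HEAD=main@C [fix=B main=C work=B]
After op 5 (checkout): HEAD=fix@B [fix=B main=C work=B]
After op 6 (reset): HEAD=fix@C [fix=C main=C work=B]
After op 7 (merge): HEAD=fix@D [fix=D main=C work=B]
After op 8 (checkout): HEAD=work@B [fix=D main=C work=B]
After op 9 (merge): HEAD=work@E [fix=D main=C work=E]
ancestors(work=E): ['A', 'B', 'C', 'D', 'E']
ancestors(main=C): ['A', 'B', 'C']
common: ['A', 'B', 'C']

Answer: C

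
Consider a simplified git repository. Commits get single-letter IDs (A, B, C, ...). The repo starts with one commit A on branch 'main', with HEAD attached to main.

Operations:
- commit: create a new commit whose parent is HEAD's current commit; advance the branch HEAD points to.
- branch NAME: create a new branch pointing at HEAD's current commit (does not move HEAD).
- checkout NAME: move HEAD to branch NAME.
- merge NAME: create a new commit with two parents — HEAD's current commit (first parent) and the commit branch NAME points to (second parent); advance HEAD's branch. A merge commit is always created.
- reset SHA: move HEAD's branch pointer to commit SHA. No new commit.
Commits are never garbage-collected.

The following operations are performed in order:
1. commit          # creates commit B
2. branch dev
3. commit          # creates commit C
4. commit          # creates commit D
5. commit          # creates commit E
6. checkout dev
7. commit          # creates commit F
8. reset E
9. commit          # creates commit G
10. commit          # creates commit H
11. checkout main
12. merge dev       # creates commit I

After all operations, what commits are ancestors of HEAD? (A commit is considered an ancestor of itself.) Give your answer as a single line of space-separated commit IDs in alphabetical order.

Answer: A B C D E G H I

Derivation:
After op 1 (commit): HEAD=main@B [main=B]
After op 2 (branch): HEAD=main@B [dev=B main=B]
After op 3 (commit): HEAD=main@C [dev=B main=C]
After op 4 (commit): HEAD=main@D [dev=B main=D]
After op 5 (commit): HEAD=main@E [dev=B main=E]
After op 6 (checkout): HEAD=dev@B [dev=B main=E]
After op 7 (commit): HEAD=dev@F [dev=F main=E]
After op 8 (reset): HEAD=dev@E [dev=E main=E]
After op 9 (commit): HEAD=dev@G [dev=G main=E]
After op 10 (commit): HEAD=dev@H [dev=H main=E]
After op 11 (checkout): HEAD=main@E [dev=H main=E]
After op 12 (merge): HEAD=main@I [dev=H main=I]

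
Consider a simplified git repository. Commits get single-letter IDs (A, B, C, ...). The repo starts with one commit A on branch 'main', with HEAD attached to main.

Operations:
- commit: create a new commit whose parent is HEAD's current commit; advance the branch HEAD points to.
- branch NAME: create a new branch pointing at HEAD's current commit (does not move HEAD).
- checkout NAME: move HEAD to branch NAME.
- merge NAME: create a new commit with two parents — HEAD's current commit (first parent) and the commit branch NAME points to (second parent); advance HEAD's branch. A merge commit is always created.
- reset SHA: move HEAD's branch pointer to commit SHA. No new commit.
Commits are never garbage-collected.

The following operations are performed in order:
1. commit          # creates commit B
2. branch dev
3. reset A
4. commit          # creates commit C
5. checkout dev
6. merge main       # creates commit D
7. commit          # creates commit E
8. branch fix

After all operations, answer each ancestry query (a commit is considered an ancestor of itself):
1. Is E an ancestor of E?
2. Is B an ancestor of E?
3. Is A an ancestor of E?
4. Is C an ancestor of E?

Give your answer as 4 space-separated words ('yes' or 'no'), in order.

Answer: yes yes yes yes

Derivation:
After op 1 (commit): HEAD=main@B [main=B]
After op 2 (branch): HEAD=main@B [dev=B main=B]
After op 3 (reset): HEAD=main@A [dev=B main=A]
After op 4 (commit): HEAD=main@C [dev=B main=C]
After op 5 (checkout): HEAD=dev@B [dev=B main=C]
After op 6 (merge): HEAD=dev@D [dev=D main=C]
After op 7 (commit): HEAD=dev@E [dev=E main=C]
After op 8 (branch): HEAD=dev@E [dev=E fix=E main=C]
ancestors(E) = {A,B,C,D,E}; E in? yes
ancestors(E) = {A,B,C,D,E}; B in? yes
ancestors(E) = {A,B,C,D,E}; A in? yes
ancestors(E) = {A,B,C,D,E}; C in? yes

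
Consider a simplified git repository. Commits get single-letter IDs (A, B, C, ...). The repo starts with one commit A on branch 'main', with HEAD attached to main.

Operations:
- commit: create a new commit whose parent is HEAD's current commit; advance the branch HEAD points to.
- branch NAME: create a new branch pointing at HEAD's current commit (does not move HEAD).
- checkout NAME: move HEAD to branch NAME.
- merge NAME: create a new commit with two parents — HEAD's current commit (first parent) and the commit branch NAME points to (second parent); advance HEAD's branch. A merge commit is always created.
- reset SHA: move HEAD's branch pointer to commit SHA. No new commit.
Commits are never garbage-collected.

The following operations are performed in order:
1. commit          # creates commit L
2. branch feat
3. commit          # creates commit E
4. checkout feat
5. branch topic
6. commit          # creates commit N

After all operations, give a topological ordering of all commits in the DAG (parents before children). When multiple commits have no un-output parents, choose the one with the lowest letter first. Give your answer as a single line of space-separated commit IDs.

After op 1 (commit): HEAD=main@L [main=L]
After op 2 (branch): HEAD=main@L [feat=L main=L]
After op 3 (commit): HEAD=main@E [feat=L main=E]
After op 4 (checkout): HEAD=feat@L [feat=L main=E]
After op 5 (branch): HEAD=feat@L [feat=L main=E topic=L]
After op 6 (commit): HEAD=feat@N [feat=N main=E topic=L]
commit A: parents=[]
commit E: parents=['L']
commit L: parents=['A']
commit N: parents=['L']

Answer: A L E N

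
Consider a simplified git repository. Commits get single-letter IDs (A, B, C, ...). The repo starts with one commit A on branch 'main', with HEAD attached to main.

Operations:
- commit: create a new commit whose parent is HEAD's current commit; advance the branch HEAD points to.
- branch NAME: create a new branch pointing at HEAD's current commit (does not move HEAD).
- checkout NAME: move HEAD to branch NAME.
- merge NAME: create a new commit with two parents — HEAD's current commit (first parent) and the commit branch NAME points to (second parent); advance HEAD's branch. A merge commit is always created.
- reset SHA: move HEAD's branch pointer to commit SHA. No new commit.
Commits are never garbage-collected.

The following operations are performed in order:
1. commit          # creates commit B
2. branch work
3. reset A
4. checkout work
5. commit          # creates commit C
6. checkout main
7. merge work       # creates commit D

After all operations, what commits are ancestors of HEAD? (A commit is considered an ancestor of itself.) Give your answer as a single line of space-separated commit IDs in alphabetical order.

After op 1 (commit): HEAD=main@B [main=B]
After op 2 (branch): HEAD=main@B [main=B work=B]
After op 3 (reset): HEAD=main@A [main=A work=B]
After op 4 (checkout): HEAD=work@B [main=A work=B]
After op 5 (commit): HEAD=work@C [main=A work=C]
After op 6 (checkout): HEAD=main@A [main=A work=C]
After op 7 (merge): HEAD=main@D [main=D work=C]

Answer: A B C D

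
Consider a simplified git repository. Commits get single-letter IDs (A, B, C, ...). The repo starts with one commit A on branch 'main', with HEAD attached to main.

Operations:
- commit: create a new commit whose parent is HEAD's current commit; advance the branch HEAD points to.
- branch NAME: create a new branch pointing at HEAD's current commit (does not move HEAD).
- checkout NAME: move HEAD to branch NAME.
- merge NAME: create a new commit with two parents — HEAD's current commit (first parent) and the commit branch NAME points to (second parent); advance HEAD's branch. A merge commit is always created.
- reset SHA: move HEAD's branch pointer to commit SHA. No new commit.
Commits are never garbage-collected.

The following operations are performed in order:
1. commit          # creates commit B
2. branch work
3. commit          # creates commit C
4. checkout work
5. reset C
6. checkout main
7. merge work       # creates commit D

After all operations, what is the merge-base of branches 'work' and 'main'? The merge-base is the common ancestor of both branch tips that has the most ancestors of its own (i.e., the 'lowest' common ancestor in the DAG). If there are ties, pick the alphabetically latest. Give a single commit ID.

After op 1 (commit): HEAD=main@B [main=B]
After op 2 (branch): HEAD=main@B [main=B work=B]
After op 3 (commit): HEAD=main@C [main=C work=B]
After op 4 (checkout): HEAD=work@B [main=C work=B]
After op 5 (reset): HEAD=work@C [main=C work=C]
After op 6 (checkout): HEAD=main@C [main=C work=C]
After op 7 (merge): HEAD=main@D [main=D work=C]
ancestors(work=C): ['A', 'B', 'C']
ancestors(main=D): ['A', 'B', 'C', 'D']
common: ['A', 'B', 'C']

Answer: C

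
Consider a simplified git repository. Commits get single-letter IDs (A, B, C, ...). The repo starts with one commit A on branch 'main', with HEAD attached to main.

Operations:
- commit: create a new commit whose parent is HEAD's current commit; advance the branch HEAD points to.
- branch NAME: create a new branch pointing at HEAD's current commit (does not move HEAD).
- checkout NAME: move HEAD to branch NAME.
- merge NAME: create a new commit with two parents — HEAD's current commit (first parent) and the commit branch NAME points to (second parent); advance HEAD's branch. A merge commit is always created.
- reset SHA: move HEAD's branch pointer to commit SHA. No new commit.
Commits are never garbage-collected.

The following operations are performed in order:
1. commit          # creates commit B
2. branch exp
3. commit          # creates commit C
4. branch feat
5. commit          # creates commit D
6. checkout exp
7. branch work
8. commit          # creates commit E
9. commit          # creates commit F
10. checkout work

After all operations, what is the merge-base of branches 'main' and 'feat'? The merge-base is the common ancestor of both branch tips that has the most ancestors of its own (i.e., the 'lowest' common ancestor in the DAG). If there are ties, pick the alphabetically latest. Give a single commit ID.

After op 1 (commit): HEAD=main@B [main=B]
After op 2 (branch): HEAD=main@B [exp=B main=B]
After op 3 (commit): HEAD=main@C [exp=B main=C]
After op 4 (branch): HEAD=main@C [exp=B feat=C main=C]
After op 5 (commit): HEAD=main@D [exp=B feat=C main=D]
After op 6 (checkout): HEAD=exp@B [exp=B feat=C main=D]
After op 7 (branch): HEAD=exp@B [exp=B feat=C main=D work=B]
After op 8 (commit): HEAD=exp@E [exp=E feat=C main=D work=B]
After op 9 (commit): HEAD=exp@F [exp=F feat=C main=D work=B]
After op 10 (checkout): HEAD=work@B [exp=F feat=C main=D work=B]
ancestors(main=D): ['A', 'B', 'C', 'D']
ancestors(feat=C): ['A', 'B', 'C']
common: ['A', 'B', 'C']

Answer: C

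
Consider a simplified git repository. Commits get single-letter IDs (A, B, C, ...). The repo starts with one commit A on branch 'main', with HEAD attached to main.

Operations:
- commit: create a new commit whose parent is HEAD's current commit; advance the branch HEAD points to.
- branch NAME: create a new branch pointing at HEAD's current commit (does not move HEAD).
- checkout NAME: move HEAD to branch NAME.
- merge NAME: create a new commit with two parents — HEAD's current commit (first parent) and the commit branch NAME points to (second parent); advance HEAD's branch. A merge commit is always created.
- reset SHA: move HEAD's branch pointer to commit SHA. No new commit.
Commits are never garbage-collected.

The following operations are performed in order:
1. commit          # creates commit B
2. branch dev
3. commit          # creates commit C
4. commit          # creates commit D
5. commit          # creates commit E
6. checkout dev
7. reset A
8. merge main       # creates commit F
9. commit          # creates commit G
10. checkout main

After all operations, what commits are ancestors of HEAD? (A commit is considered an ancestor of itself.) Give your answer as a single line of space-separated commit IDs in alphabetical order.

Answer: A B C D E

Derivation:
After op 1 (commit): HEAD=main@B [main=B]
After op 2 (branch): HEAD=main@B [dev=B main=B]
After op 3 (commit): HEAD=main@C [dev=B main=C]
After op 4 (commit): HEAD=main@D [dev=B main=D]
After op 5 (commit): HEAD=main@E [dev=B main=E]
After op 6 (checkout): HEAD=dev@B [dev=B main=E]
After op 7 (reset): HEAD=dev@A [dev=A main=E]
After op 8 (merge): HEAD=dev@F [dev=F main=E]
After op 9 (commit): HEAD=dev@G [dev=G main=E]
After op 10 (checkout): HEAD=main@E [dev=G main=E]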